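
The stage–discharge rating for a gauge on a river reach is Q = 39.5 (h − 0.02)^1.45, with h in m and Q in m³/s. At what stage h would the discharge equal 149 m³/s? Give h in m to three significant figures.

h − h₀ = (Q/C)^(1/b) = (149/39.5)^(1/1.45) = 2.498 m
h = 0.02 + 2.498 = 2.518 m

2.52 m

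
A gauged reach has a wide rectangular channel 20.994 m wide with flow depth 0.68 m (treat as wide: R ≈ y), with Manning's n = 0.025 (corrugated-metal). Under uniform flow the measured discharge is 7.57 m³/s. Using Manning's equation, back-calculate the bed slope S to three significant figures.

0.000294

A = b·y = 20.994 × 0.68 = 14.28 m²
Wide channel: R ≈ y = 0.68 m
S = (Q·n / (1·A·R^(2/3)))² = (7.57×0.025 / (1×14.28×0.7733))² = 0.0002939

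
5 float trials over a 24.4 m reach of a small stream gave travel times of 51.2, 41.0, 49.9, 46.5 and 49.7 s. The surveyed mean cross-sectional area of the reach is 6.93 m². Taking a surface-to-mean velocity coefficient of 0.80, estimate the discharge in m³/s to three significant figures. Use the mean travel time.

t̄ = (51.2 + 41.0 + 49.9 + 46.5 + 49.7) / 5 = 47.66 s
v_surface = L / t̄ = 24.4 / 47.66 = 0.5120 m/s
v_mean = 0.80 × 0.5120 = 0.4096 m/s
Q = A × v_mean = 6.93 × 0.4096 = 2.838 m³/s

2.84 m³/s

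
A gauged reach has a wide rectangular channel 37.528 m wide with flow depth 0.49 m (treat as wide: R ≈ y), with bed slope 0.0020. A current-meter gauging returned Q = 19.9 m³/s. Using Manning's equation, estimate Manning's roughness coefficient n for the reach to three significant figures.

0.0257

A = b·y = 37.528 × 0.49 = 18.39 m²
Wide channel: R ≈ y = 0.49 m
n = (1/Q)·A·R^(2/3)·S^(1/2) = (1/19.9) × 18.39 × 0.6215 × 0.04472 = 0.02568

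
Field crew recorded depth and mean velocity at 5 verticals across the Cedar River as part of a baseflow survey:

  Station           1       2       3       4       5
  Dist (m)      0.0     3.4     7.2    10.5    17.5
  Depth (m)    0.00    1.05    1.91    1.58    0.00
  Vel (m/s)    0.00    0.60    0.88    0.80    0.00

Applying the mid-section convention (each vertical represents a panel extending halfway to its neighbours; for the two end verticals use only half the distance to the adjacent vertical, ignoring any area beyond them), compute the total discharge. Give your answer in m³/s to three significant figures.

14.7 m³/s

w_2 = (7.2 − 0.0)/2 = 3.6 m; q_2 = 0.60 × 1.05 × 3.6 = 2.268 m³/s
w_3 = (10.5 − 3.4)/2 = 3.55 m; q_3 = 0.88 × 1.91 × 3.55 = 5.967 m³/s
w_4 = (17.5 − 7.2)/2 = 5.15 m; q_4 = 0.80 × 1.58 × 5.15 = 6.510 m³/s
Stations 1, 5 contribute zero (depth or velocity is 0).
Q = Σ qᵢ = 14.74 m³/s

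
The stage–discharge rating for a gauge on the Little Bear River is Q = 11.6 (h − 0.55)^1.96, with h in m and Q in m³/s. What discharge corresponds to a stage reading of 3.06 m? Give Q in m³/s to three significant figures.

Q = 11.6 × (3.06 − 0.55)^1.96 = 11.6 × 2.51^1.96 = 70.44 m³/s

70.4 m³/s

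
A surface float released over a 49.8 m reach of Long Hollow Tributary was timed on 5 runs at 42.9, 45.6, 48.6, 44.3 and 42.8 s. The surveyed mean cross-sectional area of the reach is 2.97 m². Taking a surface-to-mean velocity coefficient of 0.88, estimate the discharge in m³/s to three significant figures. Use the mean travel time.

2.90 m³/s

t̄ = (42.9 + 45.6 + 48.6 + 44.3 + 42.8) / 5 = 44.84 s
v_surface = L / t̄ = 49.8 / 44.84 = 1.111 m/s
v_mean = 0.88 × 1.111 = 0.9773 m/s
Q = A × v_mean = 2.97 × 0.9773 = 2.903 m³/s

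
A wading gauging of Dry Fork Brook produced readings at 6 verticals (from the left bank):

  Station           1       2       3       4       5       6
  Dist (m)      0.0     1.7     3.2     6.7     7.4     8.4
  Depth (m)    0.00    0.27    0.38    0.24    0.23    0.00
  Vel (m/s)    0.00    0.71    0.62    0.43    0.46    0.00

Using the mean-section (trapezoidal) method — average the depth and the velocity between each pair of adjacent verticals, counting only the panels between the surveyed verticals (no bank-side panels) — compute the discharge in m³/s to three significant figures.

Panel 1-2: Δb = 1.7 m, d̄ = (0.00+0.27)/2 = 0.135, v̄ = (0.00+0.71)/2 = 0.355 → q = 1.7×0.135×0.355 = 0.08147 m³/s
Panel 2-3: Δb = 1.5 m, d̄ = (0.27+0.38)/2 = 0.325, v̄ = (0.71+0.62)/2 = 0.665 → q = 1.5×0.325×0.665 = 0.3242 m³/s
Panel 3-4: Δb = 3.5 m, d̄ = (0.38+0.24)/2 = 0.31, v̄ = (0.62+0.43)/2 = 0.525 → q = 3.5×0.31×0.525 = 0.5696 m³/s
Panel 4-5: Δb = 0.7 m, d̄ = (0.24+0.23)/2 = 0.235, v̄ = (0.43+0.46)/2 = 0.445 → q = 0.7×0.235×0.445 = 0.07320 m³/s
Panel 5-6: Δb = 1 m, d̄ = (0.23+0.00)/2 = 0.115, v̄ = (0.46+0.00)/2 = 0.23 → q = 1×0.115×0.23 = 0.02645 m³/s
Q = Σ q = 1.075 m³/s

1.07 m³/s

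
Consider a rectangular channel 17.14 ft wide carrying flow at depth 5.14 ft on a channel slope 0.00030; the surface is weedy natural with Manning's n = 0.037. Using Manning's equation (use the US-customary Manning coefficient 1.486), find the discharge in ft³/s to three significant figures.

A = b·y = 17.14 × 5.14 = 88.10 ft²
P = b + 2y = 17.14 + 2×5.14 = 27.42 ft
R = A/P = 88.10/27.42 = 3.213 ft
Q = (1.486/n)·A·R^(2/3)·S^(1/2) = (1.486/0.037) × 88.10 × 3.213^(2/3) × 0.00030^(1/2) = 133.4 ft³/s

133 ft³/s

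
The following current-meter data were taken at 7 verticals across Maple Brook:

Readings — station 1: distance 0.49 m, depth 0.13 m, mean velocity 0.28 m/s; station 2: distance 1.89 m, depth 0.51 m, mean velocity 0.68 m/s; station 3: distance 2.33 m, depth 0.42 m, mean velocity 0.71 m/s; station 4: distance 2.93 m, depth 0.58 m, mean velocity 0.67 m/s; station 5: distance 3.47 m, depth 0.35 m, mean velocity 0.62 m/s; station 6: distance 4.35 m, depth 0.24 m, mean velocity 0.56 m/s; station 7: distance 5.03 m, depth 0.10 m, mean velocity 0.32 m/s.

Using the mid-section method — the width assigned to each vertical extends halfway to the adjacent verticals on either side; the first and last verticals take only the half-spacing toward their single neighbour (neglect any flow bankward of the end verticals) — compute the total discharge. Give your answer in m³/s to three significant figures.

0.991 m³/s

w_1 = (1.89 − 0.49)/2 = 0.7 m; q_1 = 0.28 × 0.13 × 0.7 = 0.02548 m³/s
w_2 = (2.33 − 0.49)/2 = 0.92 m; q_2 = 0.68 × 0.51 × 0.92 = 0.3191 m³/s
w_3 = (2.93 − 1.89)/2 = 0.52 m; q_3 = 0.71 × 0.42 × 0.52 = 0.1551 m³/s
w_4 = (3.47 − 2.33)/2 = 0.57 m; q_4 = 0.67 × 0.58 × 0.57 = 0.2215 m³/s
w_5 = (4.35 − 2.93)/2 = 0.71 m; q_5 = 0.62 × 0.35 × 0.71 = 0.1541 m³/s
w_6 = (5.03 − 3.47)/2 = 0.78 m; q_6 = 0.56 × 0.24 × 0.78 = 0.1048 m³/s
w_7 = (5.03 − 4.35)/2 = 0.34 m; q_7 = 0.32 × 0.10 × 0.34 = 0.01088 m³/s
Q = Σ qᵢ = 0.9909 m³/s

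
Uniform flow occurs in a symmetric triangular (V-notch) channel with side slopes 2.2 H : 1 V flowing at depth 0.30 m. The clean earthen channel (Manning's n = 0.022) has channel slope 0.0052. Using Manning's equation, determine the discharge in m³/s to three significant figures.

A = z·y² = 2.2×0.30² = 0.1980 m²
P = 2y√(1+z²) = 2×0.30×√(1+2.2²) = 1.450 m
R = A/P = 0.1980/1.450 = 0.1366 m
Q = (1/n)·A·R^(2/3)·S^(1/2) = (1/0.022) × 0.1980 × 0.1366^(2/3) × 0.0052^(1/2) = 0.1721 m³/s

0.172 m³/s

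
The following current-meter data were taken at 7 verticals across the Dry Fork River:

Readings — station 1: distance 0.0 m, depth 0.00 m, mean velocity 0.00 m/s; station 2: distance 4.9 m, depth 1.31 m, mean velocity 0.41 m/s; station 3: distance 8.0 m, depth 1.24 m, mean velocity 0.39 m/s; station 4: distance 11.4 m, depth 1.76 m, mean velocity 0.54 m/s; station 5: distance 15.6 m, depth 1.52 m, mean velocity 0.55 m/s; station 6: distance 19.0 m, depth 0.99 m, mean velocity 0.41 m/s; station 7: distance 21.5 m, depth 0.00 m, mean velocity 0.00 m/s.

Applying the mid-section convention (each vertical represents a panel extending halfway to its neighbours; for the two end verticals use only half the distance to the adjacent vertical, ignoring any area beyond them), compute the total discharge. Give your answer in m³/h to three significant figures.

w_2 = (8.0 − 0.0)/2 = 4 m; q_2 = 0.41 × 1.31 × 4 = 2.148 m³/s
w_3 = (11.4 − 4.9)/2 = 3.25 m; q_3 = 0.39 × 1.24 × 3.25 = 1.572 m³/s
w_4 = (15.6 − 8.0)/2 = 3.8 m; q_4 = 0.54 × 1.76 × 3.8 = 3.612 m³/s
w_5 = (19.0 − 11.4)/2 = 3.8 m; q_5 = 0.55 × 1.52 × 3.8 = 3.177 m³/s
w_6 = (21.5 − 15.6)/2 = 2.95 m; q_6 = 0.41 × 0.99 × 2.95 = 1.197 m³/s
Stations 1, 7 contribute zero (depth or velocity is 0).
Q = Σ qᵢ = 11.71 m³/s
= 11.71 × 3600 = 42140 m³/h

42100 m³/h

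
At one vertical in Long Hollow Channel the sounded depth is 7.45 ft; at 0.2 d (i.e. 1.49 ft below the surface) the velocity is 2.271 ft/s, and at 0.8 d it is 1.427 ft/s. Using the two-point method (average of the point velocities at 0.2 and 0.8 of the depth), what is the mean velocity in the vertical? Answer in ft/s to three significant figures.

1.85 ft/s

v̄ = (2.271 + 1.427) / 2 = 1.849 ft/s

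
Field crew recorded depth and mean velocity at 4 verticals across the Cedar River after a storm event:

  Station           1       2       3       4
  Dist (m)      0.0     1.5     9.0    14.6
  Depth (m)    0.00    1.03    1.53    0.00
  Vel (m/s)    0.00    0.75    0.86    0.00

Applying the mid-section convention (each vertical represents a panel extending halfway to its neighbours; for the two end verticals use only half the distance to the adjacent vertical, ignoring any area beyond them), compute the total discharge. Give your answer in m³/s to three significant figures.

w_2 = (9.0 − 0.0)/2 = 4.5 m; q_2 = 0.75 × 1.03 × 4.5 = 3.476 m³/s
w_3 = (14.6 − 1.5)/2 = 6.55 m; q_3 = 0.86 × 1.53 × 6.55 = 8.618 m³/s
Stations 1, 4 contribute zero (depth or velocity is 0).
Q = Σ qᵢ = 12.09 m³/s

12.1 m³/s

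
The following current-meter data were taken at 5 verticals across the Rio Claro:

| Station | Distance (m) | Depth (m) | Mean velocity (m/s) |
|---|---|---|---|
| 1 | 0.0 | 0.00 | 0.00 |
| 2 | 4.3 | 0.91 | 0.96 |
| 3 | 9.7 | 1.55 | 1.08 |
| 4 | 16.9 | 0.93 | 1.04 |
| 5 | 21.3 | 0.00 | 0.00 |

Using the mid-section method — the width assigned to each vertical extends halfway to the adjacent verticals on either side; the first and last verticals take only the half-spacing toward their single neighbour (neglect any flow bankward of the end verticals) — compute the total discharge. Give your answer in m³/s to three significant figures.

20.4 m³/s

w_2 = (9.7 − 0.0)/2 = 4.85 m; q_2 = 0.96 × 0.91 × 4.85 = 4.237 m³/s
w_3 = (16.9 − 4.3)/2 = 6.3 m; q_3 = 1.08 × 1.55 × 6.3 = 10.55 m³/s
w_4 = (21.3 − 9.7)/2 = 5.8 m; q_4 = 1.04 × 0.93 × 5.8 = 5.610 m³/s
Stations 1, 5 contribute zero (depth or velocity is 0).
Q = Σ qᵢ = 20.39 m³/s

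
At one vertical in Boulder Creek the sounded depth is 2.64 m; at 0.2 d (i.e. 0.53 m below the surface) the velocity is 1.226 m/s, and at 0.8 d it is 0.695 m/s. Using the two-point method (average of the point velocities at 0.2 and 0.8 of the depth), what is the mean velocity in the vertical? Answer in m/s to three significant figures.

0.961 m/s

v̄ = (1.226 + 0.695) / 2 = 0.9605 m/s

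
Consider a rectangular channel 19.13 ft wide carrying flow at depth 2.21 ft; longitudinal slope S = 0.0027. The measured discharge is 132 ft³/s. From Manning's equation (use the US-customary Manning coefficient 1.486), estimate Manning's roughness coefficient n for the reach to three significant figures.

A = b·y = 19.13 × 2.21 = 42.28 ft²
P = b + 2y = 19.13 + 2×2.21 = 23.55 ft
R = A/P = 42.28/23.55 = 1.795 ft
n = (1.486/Q)·A·R^(2/3)·S^(1/2) = (1.486/132) × 42.28 × 1.477 × 0.05196 = 0.03653

0.0365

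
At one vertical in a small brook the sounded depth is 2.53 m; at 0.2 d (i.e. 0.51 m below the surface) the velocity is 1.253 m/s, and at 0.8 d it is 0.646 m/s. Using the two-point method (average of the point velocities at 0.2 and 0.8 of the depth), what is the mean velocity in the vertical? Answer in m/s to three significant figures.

0.950 m/s

v̄ = (1.253 + 0.646) / 2 = 0.9495 m/s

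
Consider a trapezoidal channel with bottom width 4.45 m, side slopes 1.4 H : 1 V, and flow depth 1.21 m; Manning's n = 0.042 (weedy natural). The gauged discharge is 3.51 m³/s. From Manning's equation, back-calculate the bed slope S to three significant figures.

0.000479

A = (b + z·y)·y = (4.45 + 1.4×1.21)×1.21 = 7.434 m²
P = b + 2y√(1+z²) = 4.45 + 2×1.21×√(1+1.4²) = 8.614 m
R = A/P = 7.434/8.614 = 0.8631 m
S = (Q·n / (1·A·R^(2/3)))² = (3.51×0.042 / (1×7.434×0.9065))² = 0.0004785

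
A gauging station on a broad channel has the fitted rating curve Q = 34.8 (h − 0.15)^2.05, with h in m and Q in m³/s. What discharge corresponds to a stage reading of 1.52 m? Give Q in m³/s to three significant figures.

66.4 m³/s

Q = 34.8 × (1.52 − 0.15)^2.05 = 34.8 × 1.37^2.05 = 66.35 m³/s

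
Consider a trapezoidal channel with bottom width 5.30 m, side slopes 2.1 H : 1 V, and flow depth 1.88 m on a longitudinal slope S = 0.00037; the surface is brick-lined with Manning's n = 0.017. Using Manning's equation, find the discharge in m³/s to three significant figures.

A = (b + z·y)·y = (5.30 + 2.1×1.88)×1.88 = 17.39 m²
P = b + 2y√(1+z²) = 5.30 + 2×1.88×√(1+2.1²) = 14.05 m
R = A/P = 17.39/14.05 = 1.238 m
Q = (1/n)·A·R^(2/3)·S^(1/2) = (1/0.017) × 17.39 × 1.238^(2/3) × 0.00037^(1/2) = 22.68 m³/s

22.7 m³/s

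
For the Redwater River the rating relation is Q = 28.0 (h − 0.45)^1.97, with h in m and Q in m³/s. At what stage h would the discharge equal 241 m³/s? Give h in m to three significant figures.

h − h₀ = (Q/C)^(1/b) = (241/28.0)^(1/1.97) = 2.982 m
h = 0.45 + 2.982 = 3.432 m

3.43 m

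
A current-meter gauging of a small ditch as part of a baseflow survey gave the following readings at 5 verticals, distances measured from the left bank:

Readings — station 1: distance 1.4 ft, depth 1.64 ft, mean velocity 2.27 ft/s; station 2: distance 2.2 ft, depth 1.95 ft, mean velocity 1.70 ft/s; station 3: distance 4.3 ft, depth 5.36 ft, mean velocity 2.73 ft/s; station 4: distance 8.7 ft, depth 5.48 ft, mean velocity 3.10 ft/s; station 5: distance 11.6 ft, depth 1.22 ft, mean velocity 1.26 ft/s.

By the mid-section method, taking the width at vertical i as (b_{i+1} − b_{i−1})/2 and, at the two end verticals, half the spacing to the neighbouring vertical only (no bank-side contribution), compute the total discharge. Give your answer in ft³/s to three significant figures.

w_1 = (2.2 − 1.4)/2 = 0.4 ft; q_1 = 2.27 × 1.64 × 0.4 = 1.489 ft³/s
w_2 = (4.3 − 1.4)/2 = 1.45 ft; q_2 = 1.70 × 1.95 × 1.45 = 4.807 ft³/s
w_3 = (8.7 − 2.2)/2 = 3.25 ft; q_3 = 2.73 × 5.36 × 3.25 = 47.56 ft³/s
w_4 = (11.6 − 4.3)/2 = 3.65 ft; q_4 = 3.10 × 5.48 × 3.65 = 62.01 ft³/s
w_5 = (11.6 − 8.7)/2 = 1.45 ft; q_5 = 1.26 × 1.22 × 1.45 = 2.229 ft³/s
Q = Σ qᵢ = 118.1 ft³/s

118 ft³/s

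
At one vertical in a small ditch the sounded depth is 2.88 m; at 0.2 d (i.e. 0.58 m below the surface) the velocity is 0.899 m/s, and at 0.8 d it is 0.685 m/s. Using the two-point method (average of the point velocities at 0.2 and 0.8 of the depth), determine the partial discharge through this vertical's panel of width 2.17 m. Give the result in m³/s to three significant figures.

4.95 m³/s

v̄ = (0.899 + 0.685) / 2 = 0.7920 m/s
q = v̄ × d × w = 0.7920 × 2.88 × 2.17 = 4.950 m³/s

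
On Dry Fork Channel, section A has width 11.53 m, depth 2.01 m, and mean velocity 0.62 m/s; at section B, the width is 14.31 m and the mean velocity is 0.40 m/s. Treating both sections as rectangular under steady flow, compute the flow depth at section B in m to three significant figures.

2.51 m

Q = A₁V₁ = (11.53×2.01) × 0.62 = 14.37 m³/s
d₂ = Q/(b₂ V₂) = 14.37/(14.31×0.40) = 2.510 m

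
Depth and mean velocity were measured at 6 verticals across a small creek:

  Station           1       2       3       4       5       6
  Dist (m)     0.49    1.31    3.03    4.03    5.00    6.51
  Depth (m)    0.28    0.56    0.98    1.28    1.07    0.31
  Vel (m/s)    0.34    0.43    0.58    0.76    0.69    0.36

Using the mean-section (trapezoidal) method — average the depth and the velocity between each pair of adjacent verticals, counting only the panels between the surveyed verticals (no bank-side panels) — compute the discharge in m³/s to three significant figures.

2.93 m³/s

Panel 1-2: Δb = 0.82 m, d̄ = (0.28+0.56)/2 = 0.42, v̄ = (0.34+0.43)/2 = 0.385 → q = 0.82×0.42×0.385 = 0.1326 m³/s
Panel 2-3: Δb = 1.72 m, d̄ = (0.56+0.98)/2 = 0.77, v̄ = (0.43+0.58)/2 = 0.505 → q = 1.72×0.77×0.505 = 0.6688 m³/s
Panel 3-4: Δb = 1 m, d̄ = (0.98+1.28)/2 = 1.13, v̄ = (0.58+0.76)/2 = 0.67 → q = 1×1.13×0.67 = 0.7571 m³/s
Panel 4-5: Δb = 0.97 m, d̄ = (1.28+1.07)/2 = 1.175, v̄ = (0.76+0.69)/2 = 0.725 → q = 0.97×1.175×0.725 = 0.8263 m³/s
Panel 5-6: Δb = 1.51 m, d̄ = (1.07+0.31)/2 = 0.69, v̄ = (0.69+0.36)/2 = 0.525 → q = 1.51×0.69×0.525 = 0.5470 m³/s
Q = Σ q = 2.932 m³/s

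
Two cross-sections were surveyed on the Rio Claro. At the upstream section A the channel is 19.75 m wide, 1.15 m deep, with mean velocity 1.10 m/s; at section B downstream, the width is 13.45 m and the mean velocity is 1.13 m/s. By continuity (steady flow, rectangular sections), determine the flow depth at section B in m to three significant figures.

Q = A₁V₁ = (19.75×1.15) × 1.10 = 24.98 m³/s
d₂ = Q/(b₂ V₂) = 24.98/(13.45×1.13) = 1.644 m

1.64 m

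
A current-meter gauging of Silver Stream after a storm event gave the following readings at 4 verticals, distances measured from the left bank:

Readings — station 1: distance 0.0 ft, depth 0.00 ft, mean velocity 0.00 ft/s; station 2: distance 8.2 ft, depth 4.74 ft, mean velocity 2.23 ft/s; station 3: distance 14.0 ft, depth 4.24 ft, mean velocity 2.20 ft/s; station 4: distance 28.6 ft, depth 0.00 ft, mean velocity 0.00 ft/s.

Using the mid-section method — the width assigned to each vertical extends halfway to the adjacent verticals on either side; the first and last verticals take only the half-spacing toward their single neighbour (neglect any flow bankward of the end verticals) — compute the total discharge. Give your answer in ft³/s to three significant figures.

w_2 = (14.0 − 0.0)/2 = 7 ft; q_2 = 2.23 × 4.74 × 7 = 73.99 ft³/s
w_3 = (28.6 − 8.2)/2 = 10.2 ft; q_3 = 2.20 × 4.24 × 10.2 = 95.15 ft³/s
Stations 1, 4 contribute zero (depth or velocity is 0).
Q = Σ qᵢ = 169.1 ft³/s

169 ft³/s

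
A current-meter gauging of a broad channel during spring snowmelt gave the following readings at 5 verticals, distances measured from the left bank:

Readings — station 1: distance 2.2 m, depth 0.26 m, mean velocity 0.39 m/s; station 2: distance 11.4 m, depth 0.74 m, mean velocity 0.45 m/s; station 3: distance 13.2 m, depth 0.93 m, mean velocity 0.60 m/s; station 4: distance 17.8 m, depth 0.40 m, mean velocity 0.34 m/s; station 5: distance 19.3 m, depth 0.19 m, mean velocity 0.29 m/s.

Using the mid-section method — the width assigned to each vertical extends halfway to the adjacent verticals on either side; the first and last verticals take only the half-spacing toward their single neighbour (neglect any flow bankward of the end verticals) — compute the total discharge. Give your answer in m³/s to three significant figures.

4.54 m³/s

w_1 = (11.4 − 2.2)/2 = 4.6 m; q_1 = 0.39 × 0.26 × 4.6 = 0.4664 m³/s
w_2 = (13.2 − 2.2)/2 = 5.5 m; q_2 = 0.45 × 0.74 × 5.5 = 1.832 m³/s
w_3 = (17.8 − 11.4)/2 = 3.2 m; q_3 = 0.60 × 0.93 × 3.2 = 1.786 m³/s
w_4 = (19.3 − 13.2)/2 = 3.05 m; q_4 = 0.34 × 0.40 × 3.05 = 0.4148 m³/s
w_5 = (19.3 − 17.8)/2 = 0.75 m; q_5 = 0.29 × 0.19 × 0.75 = 0.04133 m³/s
Q = Σ qᵢ = 4.540 m³/s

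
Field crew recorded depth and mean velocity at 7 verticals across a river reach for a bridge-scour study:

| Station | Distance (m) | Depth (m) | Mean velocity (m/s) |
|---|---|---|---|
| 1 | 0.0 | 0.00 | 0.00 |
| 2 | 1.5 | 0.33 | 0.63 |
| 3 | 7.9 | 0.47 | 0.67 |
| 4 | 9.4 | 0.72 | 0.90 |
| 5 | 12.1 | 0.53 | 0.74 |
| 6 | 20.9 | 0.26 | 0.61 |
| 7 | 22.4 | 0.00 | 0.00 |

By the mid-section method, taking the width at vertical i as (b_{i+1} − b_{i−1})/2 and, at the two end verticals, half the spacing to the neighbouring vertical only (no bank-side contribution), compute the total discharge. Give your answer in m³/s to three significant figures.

w_2 = (7.9 − 0.0)/2 = 3.95 m; q_2 = 0.63 × 0.33 × 3.95 = 0.8212 m³/s
w_3 = (9.4 − 1.5)/2 = 3.95 m; q_3 = 0.67 × 0.47 × 3.95 = 1.244 m³/s
w_4 = (12.1 − 7.9)/2 = 2.1 m; q_4 = 0.90 × 0.72 × 2.1 = 1.361 m³/s
w_5 = (20.9 − 9.4)/2 = 5.75 m; q_5 = 0.74 × 0.53 × 5.75 = 2.255 m³/s
w_6 = (22.4 − 12.1)/2 = 5.15 m; q_6 = 0.61 × 0.26 × 5.15 = 0.8168 m³/s
Stations 1, 7 contribute zero (depth or velocity is 0).
Q = Σ qᵢ = 6.498 m³/s

6.50 m³/s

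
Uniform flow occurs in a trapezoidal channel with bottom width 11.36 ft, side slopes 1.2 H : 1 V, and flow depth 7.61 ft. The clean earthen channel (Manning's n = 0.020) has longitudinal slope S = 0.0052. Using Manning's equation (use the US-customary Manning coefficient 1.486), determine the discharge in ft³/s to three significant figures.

2260 ft³/s

A = (b + z·y)·y = (11.36 + 1.2×7.61)×7.61 = 155.9 ft²
P = b + 2y√(1+z²) = 11.36 + 2×7.61×√(1+1.2²) = 35.13 ft
R = A/P = 155.9/35.13 = 4.439 ft
Q = (1.486/n)·A·R^(2/3)·S^(1/2) = (1.486/0.020) × 155.9 × 4.439^(2/3) × 0.0052^(1/2) = 2257 ft³/s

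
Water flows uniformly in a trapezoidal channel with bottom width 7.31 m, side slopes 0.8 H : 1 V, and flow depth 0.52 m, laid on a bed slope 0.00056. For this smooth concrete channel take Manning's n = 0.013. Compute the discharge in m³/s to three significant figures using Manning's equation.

A = (b + z·y)·y = (7.31 + 0.8×0.52)×0.52 = 4.018 m²
P = b + 2y√(1+z²) = 7.31 + 2×0.52×√(1+0.8²) = 8.642 m
R = A/P = 4.018/8.642 = 0.4649 m
Q = (1/n)·A·R^(2/3)·S^(1/2) = (1/0.013) × 4.018 × 0.4649^(2/3) × 0.00056^(1/2) = 4.389 m³/s

4.39 m³/s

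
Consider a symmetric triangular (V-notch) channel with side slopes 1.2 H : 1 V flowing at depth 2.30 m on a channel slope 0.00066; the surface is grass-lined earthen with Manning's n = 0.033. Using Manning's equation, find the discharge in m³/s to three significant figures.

4.55 m³/s

A = z·y² = 1.2×2.30² = 6.348 m²
P = 2y√(1+z²) = 2×2.30×√(1+1.2²) = 7.185 m
R = A/P = 6.348/7.185 = 0.8835 m
Q = (1/n)·A·R^(2/3)·S^(1/2) = (1/0.033) × 6.348 × 0.8835^(2/3) × 0.00066^(1/2) = 4.550 m³/s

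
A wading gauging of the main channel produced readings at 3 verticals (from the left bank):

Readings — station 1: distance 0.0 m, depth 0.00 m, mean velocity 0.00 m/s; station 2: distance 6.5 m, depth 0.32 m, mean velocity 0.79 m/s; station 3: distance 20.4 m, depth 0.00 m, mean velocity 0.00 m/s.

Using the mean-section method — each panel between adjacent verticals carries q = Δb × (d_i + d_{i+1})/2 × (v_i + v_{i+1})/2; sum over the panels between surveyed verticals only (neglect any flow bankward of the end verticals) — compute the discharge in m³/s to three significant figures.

1.29 m³/s

Panel 1-2: Δb = 6.5 m, d̄ = (0.00+0.32)/2 = 0.16, v̄ = (0.00+0.79)/2 = 0.395 → q = 6.5×0.16×0.395 = 0.4108 m³/s
Panel 2-3: Δb = 13.9 m, d̄ = (0.32+0.00)/2 = 0.16, v̄ = (0.79+0.00)/2 = 0.395 → q = 13.9×0.16×0.395 = 0.8785 m³/s
Q = Σ q = 1.289 m³/s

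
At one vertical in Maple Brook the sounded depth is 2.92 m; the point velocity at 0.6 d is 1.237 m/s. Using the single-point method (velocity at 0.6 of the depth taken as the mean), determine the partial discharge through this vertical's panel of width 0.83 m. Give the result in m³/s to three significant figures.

v̄ = v₀.₆ = 1.237 m/s
q = v̄ × d × w = 1.237 × 2.92 × 0.83 = 2.998 m³/s

3.00 m³/s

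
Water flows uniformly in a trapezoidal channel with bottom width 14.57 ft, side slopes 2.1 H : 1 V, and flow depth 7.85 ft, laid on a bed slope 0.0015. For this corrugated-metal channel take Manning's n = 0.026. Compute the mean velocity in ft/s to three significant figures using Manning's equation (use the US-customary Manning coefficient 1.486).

6.27 ft/s

A = (b + z·y)·y = (14.57 + 2.1×7.85)×7.85 = 243.8 ft²
P = b + 2y√(1+z²) = 14.57 + 2×7.85×√(1+2.1²) = 51.09 ft
R = A/P = 243.8/51.09 = 4.772 ft
Q = (1.486/n)·A·R^(2/3)·S^(1/2) = (1.486/0.026) × 243.8 × 4.772^(2/3) × 0.0015^(1/2) = 1530 ft³/s
V = Q/A = 1530/243.8 = 6.274 ft/s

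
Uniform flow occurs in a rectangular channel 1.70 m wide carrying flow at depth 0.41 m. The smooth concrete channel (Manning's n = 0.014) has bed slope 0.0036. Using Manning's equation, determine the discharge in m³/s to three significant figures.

1.27 m³/s

A = b·y = 1.70 × 0.41 = 0.6970 m²
P = b + 2y = 1.70 + 2×0.41 = 2.520 m
R = A/P = 0.6970/2.520 = 0.2766 m
Q = (1/n)·A·R^(2/3)·S^(1/2) = (1/0.014) × 0.6970 × 0.2766^(2/3) × 0.0036^(1/2) = 1.268 m³/s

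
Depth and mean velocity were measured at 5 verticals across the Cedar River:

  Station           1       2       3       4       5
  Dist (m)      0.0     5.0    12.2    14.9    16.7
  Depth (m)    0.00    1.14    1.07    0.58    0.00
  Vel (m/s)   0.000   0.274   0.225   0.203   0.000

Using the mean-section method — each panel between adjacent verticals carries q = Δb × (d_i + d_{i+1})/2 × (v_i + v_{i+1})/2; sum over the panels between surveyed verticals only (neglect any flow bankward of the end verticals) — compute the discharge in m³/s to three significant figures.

Panel 1-2: Δb = 5 m, d̄ = (0.00+1.14)/2 = 0.57, v̄ = (0.000+0.274)/2 = 0.137 → q = 5×0.57×0.137 = 0.3905 m³/s
Panel 2-3: Δb = 7.2 m, d̄ = (1.14+1.07)/2 = 1.105, v̄ = (0.274+0.225)/2 = 0.2495 → q = 7.2×1.105×0.2495 = 1.985 m³/s
Panel 3-4: Δb = 2.7 m, d̄ = (1.07+0.58)/2 = 0.825, v̄ = (0.225+0.203)/2 = 0.214 → q = 2.7×0.825×0.214 = 0.4767 m³/s
Panel 4-5: Δb = 1.8 m, d̄ = (0.58+0.00)/2 = 0.29, v̄ = (0.203+0.000)/2 = 0.1015 → q = 1.8×0.29×0.1015 = 0.05298 m³/s
Q = Σ q = 2.905 m³/s

2.91 m³/s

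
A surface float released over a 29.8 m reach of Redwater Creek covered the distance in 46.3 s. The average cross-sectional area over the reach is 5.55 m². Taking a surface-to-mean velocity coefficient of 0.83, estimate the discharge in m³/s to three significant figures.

2.96 m³/s

v_surface = L / t̄ = 29.8 / 46.3 = 0.6436 m/s
v_mean = 0.83 × 0.6436 = 0.5342 m/s
Q = A × v_mean = 5.55 × 0.5342 = 2.965 m³/s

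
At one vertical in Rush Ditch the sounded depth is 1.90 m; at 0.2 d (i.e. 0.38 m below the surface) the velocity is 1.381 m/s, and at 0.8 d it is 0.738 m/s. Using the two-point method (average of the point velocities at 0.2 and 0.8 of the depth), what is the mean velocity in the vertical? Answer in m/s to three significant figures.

1.06 m/s

v̄ = (1.381 + 0.738) / 2 = 1.060 m/s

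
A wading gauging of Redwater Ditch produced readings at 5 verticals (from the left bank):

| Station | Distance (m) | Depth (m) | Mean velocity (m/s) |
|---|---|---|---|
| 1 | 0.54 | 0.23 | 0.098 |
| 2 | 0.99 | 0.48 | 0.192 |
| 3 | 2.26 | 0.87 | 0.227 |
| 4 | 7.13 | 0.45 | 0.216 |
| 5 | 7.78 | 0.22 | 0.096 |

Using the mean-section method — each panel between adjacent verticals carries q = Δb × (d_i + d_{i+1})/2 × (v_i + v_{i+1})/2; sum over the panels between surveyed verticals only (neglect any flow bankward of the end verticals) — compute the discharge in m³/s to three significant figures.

Panel 1-2: Δb = 0.45 m, d̄ = (0.23+0.48)/2 = 0.355, v̄ = (0.098+0.192)/2 = 0.145 → q = 0.45×0.355×0.145 = 0.02316 m³/s
Panel 2-3: Δb = 1.27 m, d̄ = (0.48+0.87)/2 = 0.675, v̄ = (0.192+0.227)/2 = 0.2095 → q = 1.27×0.675×0.2095 = 0.1796 m³/s
Panel 3-4: Δb = 4.87 m, d̄ = (0.87+0.45)/2 = 0.66, v̄ = (0.227+0.216)/2 = 0.2215 → q = 4.87×0.66×0.2215 = 0.7119 m³/s
Panel 4-5: Δb = 0.65 m, d̄ = (0.45+0.22)/2 = 0.335, v̄ = (0.216+0.096)/2 = 0.156 → q = 0.65×0.335×0.156 = 0.03397 m³/s
Q = Σ q = 0.9487 m³/s

0.949 m³/s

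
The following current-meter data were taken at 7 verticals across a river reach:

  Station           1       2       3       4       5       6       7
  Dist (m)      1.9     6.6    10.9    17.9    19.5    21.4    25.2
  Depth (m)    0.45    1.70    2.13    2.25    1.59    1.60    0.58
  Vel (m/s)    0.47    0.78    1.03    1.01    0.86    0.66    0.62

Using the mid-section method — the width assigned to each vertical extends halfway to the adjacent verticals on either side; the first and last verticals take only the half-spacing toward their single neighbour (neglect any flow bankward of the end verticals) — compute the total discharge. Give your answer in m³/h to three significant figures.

125000 m³/h

w_1 = (6.6 − 1.9)/2 = 2.35 m; q_1 = 0.47 × 0.45 × 2.35 = 0.4970 m³/s
w_2 = (10.9 − 1.9)/2 = 4.5 m; q_2 = 0.78 × 1.70 × 4.5 = 5.967 m³/s
w_3 = (17.9 − 6.6)/2 = 5.65 m; q_3 = 1.03 × 2.13 × 5.65 = 12.40 m³/s
w_4 = (19.5 − 10.9)/2 = 4.3 m; q_4 = 1.01 × 2.25 × 4.3 = 9.772 m³/s
w_5 = (21.4 − 17.9)/2 = 1.75 m; q_5 = 0.86 × 1.59 × 1.75 = 2.393 m³/s
w_6 = (25.2 − 19.5)/2 = 2.85 m; q_6 = 0.66 × 1.60 × 2.85 = 3.010 m³/s
w_7 = (25.2 − 21.4)/2 = 1.9 m; q_7 = 0.62 × 0.58 × 1.9 = 0.6832 m³/s
Q = Σ qᵢ = 34.72 m³/s
= 34.72 × 3600 = 125000 m³/h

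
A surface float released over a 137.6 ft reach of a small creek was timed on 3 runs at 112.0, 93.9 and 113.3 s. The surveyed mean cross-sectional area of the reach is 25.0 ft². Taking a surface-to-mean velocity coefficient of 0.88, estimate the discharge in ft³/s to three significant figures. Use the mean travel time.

t̄ = (112.0 + 93.9 + 113.3) / 3 = 106.4 s
v_surface = L / t̄ = 137.6 / 106.4 = 1.293 ft/s
v_mean = 0.88 × 1.293 = 1.138 ft/s
Q = A × v_mean = 25.0 × 1.138 = 28.45 ft³/s

28.5 ft³/s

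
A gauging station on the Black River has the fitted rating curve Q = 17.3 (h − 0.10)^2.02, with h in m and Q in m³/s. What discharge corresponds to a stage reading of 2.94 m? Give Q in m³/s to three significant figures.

Q = 17.3 × (2.94 − 0.10)^2.02 = 17.3 × 2.84^2.02 = 142.5 m³/s

142 m³/s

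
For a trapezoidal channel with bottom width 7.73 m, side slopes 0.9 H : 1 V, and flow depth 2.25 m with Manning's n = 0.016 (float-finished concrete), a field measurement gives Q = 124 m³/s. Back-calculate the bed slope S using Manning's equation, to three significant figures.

0.00439

A = (b + z·y)·y = (7.73 + 0.9×2.25)×2.25 = 21.95 m²
P = b + 2y√(1+z²) = 7.73 + 2×2.25×√(1+0.9²) = 13.78 m
R = A/P = 21.95/13.78 = 1.592 m
S = (Q·n / (1·A·R^(2/3)))² = (124×0.016 / (1×21.95×1.364))² = 0.004394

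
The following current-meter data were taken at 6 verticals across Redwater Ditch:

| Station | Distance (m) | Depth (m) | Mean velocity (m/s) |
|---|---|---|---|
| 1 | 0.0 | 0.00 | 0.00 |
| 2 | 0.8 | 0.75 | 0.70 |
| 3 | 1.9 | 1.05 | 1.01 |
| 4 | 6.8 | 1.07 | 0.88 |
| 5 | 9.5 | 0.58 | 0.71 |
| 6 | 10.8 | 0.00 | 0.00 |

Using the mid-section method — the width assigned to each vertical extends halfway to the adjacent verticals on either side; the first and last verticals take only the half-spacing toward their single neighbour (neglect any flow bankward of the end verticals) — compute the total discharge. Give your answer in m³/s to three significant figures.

8.08 m³/s

w_2 = (1.9 − 0.0)/2 = 0.95 m; q_2 = 0.70 × 0.75 × 0.95 = 0.4988 m³/s
w_3 = (6.8 − 0.8)/2 = 3 m; q_3 = 1.01 × 1.05 × 3 = 3.182 m³/s
w_4 = (9.5 − 1.9)/2 = 3.8 m; q_4 = 0.88 × 1.07 × 3.8 = 3.578 m³/s
w_5 = (10.8 − 6.8)/2 = 2 m; q_5 = 0.71 × 0.58 × 2 = 0.8236 m³/s
Stations 1, 6 contribute zero (depth or velocity is 0).
Q = Σ qᵢ = 8.082 m³/s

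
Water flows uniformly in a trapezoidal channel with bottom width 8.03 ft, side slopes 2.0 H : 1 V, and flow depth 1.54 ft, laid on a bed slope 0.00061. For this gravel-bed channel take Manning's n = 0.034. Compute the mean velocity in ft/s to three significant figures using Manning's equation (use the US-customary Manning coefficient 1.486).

1.18 ft/s

A = (b + z·y)·y = (8.03 + 2.0×1.54)×1.54 = 17.11 ft²
P = b + 2y√(1+z²) = 8.03 + 2×1.54×√(1+2.0²) = 14.92 ft
R = A/P = 17.11/14.92 = 1.147 ft
Q = (1.486/n)·A·R^(2/3)·S^(1/2) = (1.486/0.034) × 17.11 × 1.147^(2/3) × 0.00061^(1/2) = 20.24 ft³/s
V = Q/A = 20.24/17.11 = 1.183 ft/s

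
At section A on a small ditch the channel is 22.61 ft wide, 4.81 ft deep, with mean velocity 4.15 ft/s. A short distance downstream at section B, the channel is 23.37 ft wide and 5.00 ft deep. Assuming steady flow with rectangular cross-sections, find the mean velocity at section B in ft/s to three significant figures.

Q = A₁V₁ = (22.61×4.81) × 4.15 = 451.3 ft³/s
A₂ = 23.37 × 5.00 = 116.9 ft²
V₂ = Q/A₂ = 451.3/116.9 = 3.862 ft/s

3.86 ft/s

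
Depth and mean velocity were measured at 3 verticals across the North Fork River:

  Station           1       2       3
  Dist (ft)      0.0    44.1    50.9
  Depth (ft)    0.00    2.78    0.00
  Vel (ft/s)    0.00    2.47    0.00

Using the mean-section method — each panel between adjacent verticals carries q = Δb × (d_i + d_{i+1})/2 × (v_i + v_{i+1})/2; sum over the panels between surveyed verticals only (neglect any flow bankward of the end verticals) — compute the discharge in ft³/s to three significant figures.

Panel 1-2: Δb = 44.1 ft, d̄ = (0.00+2.78)/2 = 1.39, v̄ = (0.00+2.47)/2 = 1.235 → q = 44.1×1.39×1.235 = 75.70 ft³/s
Panel 2-3: Δb = 6.8 ft, d̄ = (2.78+0.00)/2 = 1.39, v̄ = (2.47+0.00)/2 = 1.235 → q = 6.8×1.39×1.235 = 11.67 ft³/s
Q = Σ q = 87.38 ft³/s

87.4 ft³/s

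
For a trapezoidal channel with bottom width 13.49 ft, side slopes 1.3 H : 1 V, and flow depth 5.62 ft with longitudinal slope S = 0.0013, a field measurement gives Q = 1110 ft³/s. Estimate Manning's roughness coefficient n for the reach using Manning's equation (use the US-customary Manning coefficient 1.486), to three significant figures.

0.0134

A = (b + z·y)·y = (13.49 + 1.3×5.62)×5.62 = 116.9 ft²
P = b + 2y√(1+z²) = 13.49 + 2×5.62×√(1+1.3²) = 31.92 ft
R = A/P = 116.9/31.92 = 3.661 ft
n = (1.486/Q)·A·R^(2/3)·S^(1/2) = (1.486/1110) × 116.9 × 2.375 × 0.03606 = 0.01340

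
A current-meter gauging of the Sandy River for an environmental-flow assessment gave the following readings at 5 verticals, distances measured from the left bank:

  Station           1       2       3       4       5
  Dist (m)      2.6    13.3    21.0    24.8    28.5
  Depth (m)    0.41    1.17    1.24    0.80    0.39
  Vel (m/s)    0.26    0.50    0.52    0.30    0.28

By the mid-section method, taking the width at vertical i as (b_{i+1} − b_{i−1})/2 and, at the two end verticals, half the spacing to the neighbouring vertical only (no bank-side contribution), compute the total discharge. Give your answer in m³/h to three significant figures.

38700 m³/h

w_1 = (13.3 − 2.6)/2 = 5.35 m; q_1 = 0.26 × 0.41 × 5.35 = 0.5703 m³/s
w_2 = (21.0 − 2.6)/2 = 9.2 m; q_2 = 0.50 × 1.17 × 9.2 = 5.382 m³/s
w_3 = (24.8 − 13.3)/2 = 5.75 m; q_3 = 0.52 × 1.24 × 5.75 = 3.708 m³/s
w_4 = (28.5 − 21.0)/2 = 3.75 m; q_4 = 0.30 × 0.80 × 3.75 = 0.9000 m³/s
w_5 = (28.5 − 24.8)/2 = 1.85 m; q_5 = 0.28 × 0.39 × 1.85 = 0.2020 m³/s
Q = Σ qᵢ = 10.76 m³/s
= 10.76 × 3600 = 38740 m³/h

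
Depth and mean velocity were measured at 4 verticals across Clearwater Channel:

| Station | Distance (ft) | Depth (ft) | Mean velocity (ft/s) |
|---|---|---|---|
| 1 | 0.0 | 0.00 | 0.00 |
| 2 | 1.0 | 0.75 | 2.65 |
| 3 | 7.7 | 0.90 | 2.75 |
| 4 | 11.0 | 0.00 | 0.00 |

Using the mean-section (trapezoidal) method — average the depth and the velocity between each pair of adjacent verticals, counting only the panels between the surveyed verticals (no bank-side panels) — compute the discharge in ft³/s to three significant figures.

Panel 1-2: Δb = 1 ft, d̄ = (0.00+0.75)/2 = 0.375, v̄ = (0.00+2.65)/2 = 1.325 → q = 1×0.375×1.325 = 0.4969 ft³/s
Panel 2-3: Δb = 6.7 ft, d̄ = (0.75+0.90)/2 = 0.825, v̄ = (2.65+2.75)/2 = 2.7 → q = 6.7×0.825×2.7 = 14.92 ft³/s
Panel 3-4: Δb = 3.3 ft, d̄ = (0.90+0.00)/2 = 0.45, v̄ = (2.75+0.00)/2 = 1.375 → q = 3.3×0.45×1.375 = 2.042 ft³/s
Q = Σ q = 17.46 ft³/s

17.5 ft³/s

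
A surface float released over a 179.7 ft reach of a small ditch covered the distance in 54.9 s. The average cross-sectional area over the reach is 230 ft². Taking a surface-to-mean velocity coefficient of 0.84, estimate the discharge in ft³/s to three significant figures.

v_surface = L / t̄ = 179.7 / 54.9 = 3.273 ft/s
v_mean = 0.84 × 3.273 = 2.750 ft/s
Q = A × v_mean = 230 × 2.750 = 632.4 ft³/s

632 ft³/s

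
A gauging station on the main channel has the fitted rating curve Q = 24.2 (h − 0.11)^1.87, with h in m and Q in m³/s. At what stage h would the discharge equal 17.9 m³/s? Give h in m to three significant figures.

0.961 m

h − h₀ = (Q/C)^(1/b) = (17.9/24.2)^(1/1.87) = 0.8511 m
h = 0.11 + 0.8511 = 0.9611 m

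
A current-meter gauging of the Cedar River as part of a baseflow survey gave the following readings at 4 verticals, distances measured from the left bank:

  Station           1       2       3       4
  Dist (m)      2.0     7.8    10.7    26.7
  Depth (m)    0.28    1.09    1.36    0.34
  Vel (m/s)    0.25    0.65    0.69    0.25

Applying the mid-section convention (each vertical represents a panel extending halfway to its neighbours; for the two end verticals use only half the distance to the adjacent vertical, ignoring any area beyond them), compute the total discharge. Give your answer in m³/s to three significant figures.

12.8 m³/s

w_1 = (7.8 − 2.0)/2 = 2.9 m; q_1 = 0.25 × 0.28 × 2.9 = 0.2030 m³/s
w_2 = (10.7 − 2.0)/2 = 4.35 m; q_2 = 0.65 × 1.09 × 4.35 = 3.082 m³/s
w_3 = (26.7 − 7.8)/2 = 9.45 m; q_3 = 0.69 × 1.36 × 9.45 = 8.868 m³/s
w_4 = (26.7 − 10.7)/2 = 8 m; q_4 = 0.25 × 0.34 × 8 = 0.6800 m³/s
Q = Σ qᵢ = 12.83 m³/s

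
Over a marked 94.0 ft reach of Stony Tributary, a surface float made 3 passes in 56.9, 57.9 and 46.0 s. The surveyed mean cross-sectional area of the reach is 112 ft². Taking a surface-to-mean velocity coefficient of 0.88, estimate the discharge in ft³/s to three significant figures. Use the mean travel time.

173 ft³/s

t̄ = (56.9 + 57.9 + 46.0) / 3 = 53.6 s
v_surface = L / t̄ = 94.0 / 53.6 = 1.754 ft/s
v_mean = 0.88 × 1.754 = 1.543 ft/s
Q = A × v_mean = 112 × 1.543 = 172.8 ft³/s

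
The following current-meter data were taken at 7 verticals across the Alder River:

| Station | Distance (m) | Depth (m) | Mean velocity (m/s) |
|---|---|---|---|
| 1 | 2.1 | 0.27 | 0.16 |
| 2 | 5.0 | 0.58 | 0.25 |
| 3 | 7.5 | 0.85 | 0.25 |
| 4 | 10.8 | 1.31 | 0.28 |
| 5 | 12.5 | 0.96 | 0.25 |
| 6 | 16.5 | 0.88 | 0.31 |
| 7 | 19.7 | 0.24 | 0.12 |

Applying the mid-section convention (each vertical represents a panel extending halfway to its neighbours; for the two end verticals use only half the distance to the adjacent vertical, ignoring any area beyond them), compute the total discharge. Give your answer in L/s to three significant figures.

w_1 = (5.0 − 2.1)/2 = 1.45 m; q_1 = 0.16 × 0.27 × 1.45 = 0.06264 m³/s
w_2 = (7.5 − 2.1)/2 = 2.7 m; q_2 = 0.25 × 0.58 × 2.7 = 0.3915 m³/s
w_3 = (10.8 − 5.0)/2 = 2.9 m; q_3 = 0.25 × 0.85 × 2.9 = 0.6163 m³/s
w_4 = (12.5 − 7.5)/2 = 2.5 m; q_4 = 0.28 × 1.31 × 2.5 = 0.9170 m³/s
w_5 = (16.5 − 10.8)/2 = 2.85 m; q_5 = 0.25 × 0.96 × 2.85 = 0.6840 m³/s
w_6 = (19.7 − 12.5)/2 = 3.6 m; q_6 = 0.31 × 0.88 × 3.6 = 0.9821 m³/s
w_7 = (19.7 − 16.5)/2 = 1.6 m; q_7 = 0.12 × 0.24 × 1.6 = 0.04608 m³/s
Q = Σ qᵢ = 3.700 m³/s
= 3.700 × 1000 = 3700 L/s

3700 L/s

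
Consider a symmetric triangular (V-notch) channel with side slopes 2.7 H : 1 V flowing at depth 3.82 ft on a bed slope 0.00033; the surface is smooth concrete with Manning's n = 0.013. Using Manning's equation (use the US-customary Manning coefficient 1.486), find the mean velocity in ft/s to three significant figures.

A = z·y² = 2.7×3.82² = 39.40 ft²
P = 2y√(1+z²) = 2×3.82×√(1+2.7²) = 22.00 ft
R = A/P = 39.40/22.00 = 1.791 ft
Q = (1.486/n)·A·R^(2/3)·S^(1/2) = (1.486/0.013) × 39.40 × 1.791^(2/3) × 0.00033^(1/2) = 120.7 ft³/s
V = Q/A = 120.7/39.40 = 3.063 ft/s

3.06 ft/s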